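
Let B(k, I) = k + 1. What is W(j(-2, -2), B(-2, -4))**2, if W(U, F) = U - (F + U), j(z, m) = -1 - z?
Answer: 1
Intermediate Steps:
B(k, I) = 1 + k
W(U, F) = -F (W(U, F) = U + (-F - U) = -F)
W(j(-2, -2), B(-2, -4))**2 = (-(1 - 2))**2 = (-1*(-1))**2 = 1**2 = 1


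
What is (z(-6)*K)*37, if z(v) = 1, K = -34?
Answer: -1258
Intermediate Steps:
(z(-6)*K)*37 = (1*(-34))*37 = -34*37 = -1258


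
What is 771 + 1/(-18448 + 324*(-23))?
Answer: 19968899/25900 ≈ 771.00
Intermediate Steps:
771 + 1/(-18448 + 324*(-23)) = 771 + 1/(-18448 - 7452) = 771 + 1/(-25900) = 771 - 1/25900 = 19968899/25900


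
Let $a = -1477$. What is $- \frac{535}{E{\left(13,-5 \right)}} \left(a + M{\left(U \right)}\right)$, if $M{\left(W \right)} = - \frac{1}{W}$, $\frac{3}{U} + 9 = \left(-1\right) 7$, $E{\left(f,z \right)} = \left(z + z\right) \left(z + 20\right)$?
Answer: $- \frac{94481}{18} \approx -5248.9$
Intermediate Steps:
$E{\left(f,z \right)} = 2 z \left(20 + z\right)$
$U = - \frac{3}{16}$ ($U = \frac{3}{-9 - 7} = \frac{3}{-16} = 3 \left(- \frac{1}{16}\right) = - \frac{3}{16} \approx -0.1875$)
$- \frac{535}{E{\left(13,-5 \right)}} \left(a + M{\left(U \right)}\right) = - \frac{535}{2 \left(-5\right) \left(20 - 5\right)} \left(-1477 - \frac{1}{- \frac{3}{16}}\right) = - \frac{535}{2 \left(-5\right) 15} \left(-1477 - - \frac{16}{3}\right) = - \frac{535}{-150} \left(-1477 + \frac{16}{3}\right) = \left(-535\right) \left(- \frac{1}{150}\right) \left(- \frac{4415}{3}\right) = \frac{107}{30} \left(- \frac{4415}{3}\right) = - \frac{94481}{18}$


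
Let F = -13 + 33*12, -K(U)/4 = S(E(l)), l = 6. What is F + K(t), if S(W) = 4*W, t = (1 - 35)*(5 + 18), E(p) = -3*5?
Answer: 623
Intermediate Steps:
E(p) = -15
t = -782 (t = -34*23 = -782)
K(U) = 240 (K(U) = -16*(-15) = -4*(-60) = 240)
F = 383 (F = -13 + 396 = 383)
F + K(t) = 383 + 240 = 623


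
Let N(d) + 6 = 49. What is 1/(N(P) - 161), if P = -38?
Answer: -1/118 ≈ -0.0084746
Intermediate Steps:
N(d) = 43 (N(d) = -6 + 49 = 43)
1/(N(P) - 161) = 1/(43 - 161) = 1/(-118) = -1/118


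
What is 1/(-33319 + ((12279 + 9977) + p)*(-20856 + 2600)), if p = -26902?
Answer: 1/84784057 ≈ 1.1795e-8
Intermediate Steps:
1/(-33319 + ((12279 + 9977) + p)*(-20856 + 2600)) = 1/(-33319 + ((12279 + 9977) - 26902)*(-20856 + 2600)) = 1/(-33319 + (22256 - 26902)*(-18256)) = 1/(-33319 - 4646*(-18256)) = 1/(-33319 + 84817376) = 1/84784057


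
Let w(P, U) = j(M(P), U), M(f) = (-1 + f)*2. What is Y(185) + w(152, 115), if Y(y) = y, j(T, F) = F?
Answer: 300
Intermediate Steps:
M(f) = -2 + 2*f
w(P, U) = U
Y(185) + w(152, 115) = 185 + 115 = 300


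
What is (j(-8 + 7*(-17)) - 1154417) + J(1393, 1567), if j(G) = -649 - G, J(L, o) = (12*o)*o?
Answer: 28310929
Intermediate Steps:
J(L, o) = 12*o²
(j(-8 + 7*(-17)) - 1154417) + J(1393, 1567) = ((-649 - (-8 + 7*(-17))) - 1154417) + 12*1567² = ((-649 - (-8 - 119)) - 1154417) + 12*2455489 = ((-649 - 1*(-127)) - 1154417) + 29465868 = ((-649 + 127) - 1154417) + 29465868 = (-522 - 1154417) + 29465868 = -1154939 + 29465868 = 28310929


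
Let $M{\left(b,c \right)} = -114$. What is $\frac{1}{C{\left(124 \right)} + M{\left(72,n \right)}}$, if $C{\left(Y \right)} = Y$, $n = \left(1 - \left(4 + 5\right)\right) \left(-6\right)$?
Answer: $\frac{1}{10} \approx 0.1$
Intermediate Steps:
$n = 48$ ($n = \left(1 - 9\right) \left(-6\right) = \left(-8\right) \left(-6\right) = 48$)
$\frac{1}{C{\left(124 \right)} + M{\left(72,n \right)}} = \frac{1}{124 - 114} = \frac{1}{10}$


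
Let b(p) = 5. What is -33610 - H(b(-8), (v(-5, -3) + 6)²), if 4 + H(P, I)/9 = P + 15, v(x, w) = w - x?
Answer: -33754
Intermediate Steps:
H(P, I) = 99 + 9*P (H(P, I) = -36 + 9*(P + 15) = -36 + 9*(15 + P) = -36 + (135 + 9*P) = 99 + 9*P)
-33610 - H(b(-8), (v(-5, -3) + 6)²) = -33610 - (99 + 9*5) = -33610 - (99 + 45) = -33610 - 1*144 = -33610 - 144 = -33754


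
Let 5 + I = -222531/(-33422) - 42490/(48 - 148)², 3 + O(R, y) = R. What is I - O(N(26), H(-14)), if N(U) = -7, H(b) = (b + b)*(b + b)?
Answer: 123815461/16711000 ≈ 7.4092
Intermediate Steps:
H(b) = 4*b² (H(b) = (2*b)*(2*b) = 4*b²)
O(R, y) = -3 + R
I = -43294539/16711000 (I = -5 + (-222531/(-33422) - 42490/(48 - 148)²) = -5 + (-222531*(-1/33422) - 42490/((-100)²)) = -5 + (222531/33422 - 42490/10000) = -5 + (222531/33422 - 42490*1/10000) = -5 + (222531/33422 - 4249/1000) = -5 + 40260461/16711000 = -43294539/16711000 ≈ -2.5908)
I - O(N(26), H(-14)) = -43294539/16711000 - (-3 - 7) = -43294539/16711000 - 1*(-10) = -43294539/16711000 + 10 = 123815461/16711000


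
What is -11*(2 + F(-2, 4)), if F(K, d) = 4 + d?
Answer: -110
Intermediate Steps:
-11*(2 + F(-2, 4)) = -11*(2 + (4 + 4)) = -11*(2 + 8) = -11*10 = -110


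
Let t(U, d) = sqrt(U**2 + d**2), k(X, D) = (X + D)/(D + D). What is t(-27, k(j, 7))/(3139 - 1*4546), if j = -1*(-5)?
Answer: -sqrt(3973)/3283 ≈ -0.019199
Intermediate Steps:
j = 5
k(X, D) = (D + X)/(2*D) (k(X, D) = (D + X)/((2*D)) = (D + X)*(1/(2*D)) = (D + X)/(2*D))
t(-27, k(j, 7))/(3139 - 1*4546) = sqrt((-27)**2 + ((1/2)*(7 + 5)/7)**2)/(3139 - 1*4546) = sqrt(729 + ((1/2)*(1/7)*12)**2)/(3139 - 4546) = sqrt(729 + (6/7)**2)/(-1407) = sqrt(729 + 36/49)*(-1/1407) = sqrt(35757/49)*(-1/1407) = (3*sqrt(3973)/7)*(-1/1407) = -sqrt(3973)/3283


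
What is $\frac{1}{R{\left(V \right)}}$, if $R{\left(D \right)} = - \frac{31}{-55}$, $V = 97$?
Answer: $\frac{55}{31} \approx 1.7742$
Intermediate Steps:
$R{\left(D \right)} = \frac{31}{55}$ ($R{\left(D \right)} = \left(-31\right) \left(- \frac{1}{55}\right) = \frac{31}{55}$)
$\frac{1}{R{\left(V \right)}} = \frac{1}{\frac{31}{55}} = \frac{55}{31}$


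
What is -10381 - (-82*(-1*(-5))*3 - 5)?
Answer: -9146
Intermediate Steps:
-10381 - (-82*(-1*(-5))*3 - 5) = -10381 - (-410*3 - 5) = -10381 - (-82*15 - 5) = -10381 - (-1230 - 5) = -10381 - 1*(-1235) = -10381 + 1235 = -9146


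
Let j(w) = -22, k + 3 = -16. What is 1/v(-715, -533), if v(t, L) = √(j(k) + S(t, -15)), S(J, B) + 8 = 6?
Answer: -I*√6/12 ≈ -0.20412*I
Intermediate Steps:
k = -19 (k = -3 - 16 = -19)
S(J, B) = -2 (S(J, B) = -8 + 6 = -2)
v(t, L) = 2*I*√6 (v(t, L) = √(-22 - 2) = √(-24) = 2*I*√6)
1/v(-715, -533) = 1/(2*I*√6) = -I*√6/12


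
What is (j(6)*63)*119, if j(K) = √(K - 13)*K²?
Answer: 269892*I*√7 ≈ 7.1407e+5*I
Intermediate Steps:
j(K) = K²*√(-13 + K) (j(K) = √(-13 + K)*K² = K²*√(-13 + K))
(j(6)*63)*119 = ((6²*√(-13 + 6))*63)*119 = ((36*√(-7))*63)*119 = ((36*(I*√7))*63)*119 = ((36*I*√7)*63)*119 = (2268*I*√7)*119 = 269892*I*√7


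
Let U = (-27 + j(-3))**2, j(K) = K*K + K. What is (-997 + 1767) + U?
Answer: 1211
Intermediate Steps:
j(K) = K + K**2 (j(K) = K**2 + K = K + K**2)
U = 441 (U = (-27 - 3*(1 - 3))**2 = (-27 - 3*(-2))**2 = (-27 + 6)**2 = (-21)**2 = 441)
(-997 + 1767) + U = (-997 + 1767) + 441 = 770 + 441 = 1211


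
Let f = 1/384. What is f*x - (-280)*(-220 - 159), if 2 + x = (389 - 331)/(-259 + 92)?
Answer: -850657969/8016 ≈ -1.0612e+5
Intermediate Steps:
f = 1/384 ≈ 0.0026042
x = -392/167 (x = -2 + (389 - 331)/(-259 + 92) = -2 + 58/(-167) = -2 + 58*(-1/167) = -2 - 58/167 = -392/167 ≈ -2.3473)
f*x - (-280)*(-220 - 159) = (1/384)*(-392/167) - (-280)*(-220 - 159) = -49/8016 - (-280)*(-379) = -49/8016 - 1*106120 = -49/8016 - 106120 = -850657969/8016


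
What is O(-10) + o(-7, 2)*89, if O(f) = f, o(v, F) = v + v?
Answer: -1256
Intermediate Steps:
o(v, F) = 2*v
O(-10) + o(-7, 2)*89 = -10 + (2*(-7))*89 = -10 - 14*89 = -10 - 1246 = -1256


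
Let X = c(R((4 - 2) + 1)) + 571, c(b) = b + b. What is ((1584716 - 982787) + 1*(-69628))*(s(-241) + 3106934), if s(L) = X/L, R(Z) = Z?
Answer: 398571294969617/241 ≈ 1.6538e+12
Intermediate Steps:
c(b) = 2*b
X = 577 (X = 2*((4 - 2) + 1) + 571 = 2*(2 + 1) + 571 = 2*3 + 571 = 6 + 571 = 577)
s(L) = 577/L
((1584716 - 982787) + 1*(-69628))*(s(-241) + 3106934) = ((1584716 - 982787) + 1*(-69628))*(577/(-241) + 3106934) = (601929 - 69628)*(577*(-1/241) + 3106934) = 532301*(-577/241 + 3106934) = 532301*(748770517/241) = 398571294969617/241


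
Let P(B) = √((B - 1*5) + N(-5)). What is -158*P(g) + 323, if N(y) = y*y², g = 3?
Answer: 323 - 158*I*√127 ≈ 323.0 - 1780.6*I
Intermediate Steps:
N(y) = y³
P(B) = √(-130 + B) (P(B) = √((B - 1*5) + (-5)³) = √((B - 5) - 125) = √((-5 + B) - 125) = √(-130 + B))
-158*P(g) + 323 = -158*√(-130 + 3) + 323 = -158*I*√127 + 323 = 323 - 158*I*√127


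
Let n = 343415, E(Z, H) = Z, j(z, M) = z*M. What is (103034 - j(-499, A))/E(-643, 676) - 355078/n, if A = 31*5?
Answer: -62173169439/220815845 ≈ -281.56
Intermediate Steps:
A = 155
j(z, M) = M*z
(103034 - j(-499, A))/E(-643, 676) - 355078/n = (103034 - 155*(-499))/(-643) - 355078/343415 = (103034 - 1*(-77345))*(-1/643) - 355078*1/343415 = (103034 + 77345)*(-1/643) - 355078/343415 = 180379*(-1/643) - 355078/343415 = -180379/643 - 355078/343415 = -62173169439/220815845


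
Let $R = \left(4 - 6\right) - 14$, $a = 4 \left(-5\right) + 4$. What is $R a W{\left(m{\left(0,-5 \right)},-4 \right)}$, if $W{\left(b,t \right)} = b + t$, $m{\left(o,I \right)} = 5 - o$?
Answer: $256$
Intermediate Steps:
$a = -16$ ($a = -20 + 4 = -16$)
$R = -16$ ($R = -2 - 14 = -16$)
$R a W{\left(m{\left(0,-5 \right)},-4 \right)} = \left(-16\right) \left(-16\right) \left(\left(5 - 0\right) - 4\right) = 256 \left(\left(5 + 0\right) - 4\right) = 256 \left(5 - 4\right) = 256 \cdot 1 = 256$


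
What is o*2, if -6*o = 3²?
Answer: -3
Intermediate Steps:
o = -3/2 (o = -⅙*3² = -⅙*9 = -3/2 ≈ -1.5000)
o*2 = -3/2*2 = -3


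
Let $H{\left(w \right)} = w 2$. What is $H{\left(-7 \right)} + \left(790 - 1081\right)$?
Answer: $-305$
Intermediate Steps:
$H{\left(w \right)} = 2 w$
$H{\left(-7 \right)} + \left(790 - 1081\right) = 2 \left(-7\right) + \left(790 - 1081\right) = -14 - 291 = -305$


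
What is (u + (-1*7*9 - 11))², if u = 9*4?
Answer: 1444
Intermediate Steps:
u = 36
(u + (-1*7*9 - 11))² = (36 + (-1*7*9 - 11))² = (36 + (-7*9 - 11))² = (36 + (-63 - 11))² = (36 - 74)² = (-38)² = 1444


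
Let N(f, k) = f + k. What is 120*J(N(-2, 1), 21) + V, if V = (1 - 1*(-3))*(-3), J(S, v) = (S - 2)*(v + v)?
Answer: -15132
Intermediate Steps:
J(S, v) = 2*v*(-2 + S) (J(S, v) = (-2 + S)*(2*v) = 2*v*(-2 + S))
V = -12 (V = (1 + 3)*(-3) = 4*(-3) = -12)
120*J(N(-2, 1), 21) + V = 120*(2*21*(-2 + (-2 + 1))) - 12 = 120*(2*21*(-2 - 1)) - 12 = 120*(2*21*(-3)) - 12 = 120*(-126) - 12 = -15120 - 12 = -15132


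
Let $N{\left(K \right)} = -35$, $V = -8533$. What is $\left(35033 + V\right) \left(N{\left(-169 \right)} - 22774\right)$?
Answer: $-604438500$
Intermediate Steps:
$\left(35033 + V\right) \left(N{\left(-169 \right)} - 22774\right) = \left(35033 - 8533\right) \left(-35 - 22774\right) = 26500 \left(-22809\right) = -604438500$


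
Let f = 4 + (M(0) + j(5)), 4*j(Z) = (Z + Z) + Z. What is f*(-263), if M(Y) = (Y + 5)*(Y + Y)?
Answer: -8153/4 ≈ -2038.3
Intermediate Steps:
M(Y) = 2*Y*(5 + Y) (M(Y) = (5 + Y)*(2*Y) = 2*Y*(5 + Y))
j(Z) = 3*Z/4 (j(Z) = ((Z + Z) + Z)/4 = (2*Z + Z)/4 = (3*Z)/4 = 3*Z/4)
f = 31/4 (f = 4 + (2*0*(5 + 0) + (¾)*5) = 4 + (2*0*5 + 15/4) = 4 + (0 + 15/4) = 4 + 15/4 = 31/4 ≈ 7.7500)
f*(-263) = (31/4)*(-263) = -8153/4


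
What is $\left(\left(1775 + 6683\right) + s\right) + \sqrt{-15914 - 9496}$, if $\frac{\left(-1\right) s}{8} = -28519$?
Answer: $236610 + 11 i \sqrt{210} \approx 2.3661 \cdot 10^{5} + 159.41 i$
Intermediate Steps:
$s = 228152$ ($s = \left(-8\right) \left(-28519\right) = 228152$)
$\left(\left(1775 + 6683\right) + s\right) + \sqrt{-15914 - 9496} = \left(\left(1775 + 6683\right) + 228152\right) + \sqrt{-15914 - 9496} = \left(8458 + 228152\right) + \sqrt{-25410} = 236610 + 11 i \sqrt{210}$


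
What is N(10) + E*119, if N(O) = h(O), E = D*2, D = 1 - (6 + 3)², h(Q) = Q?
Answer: -19030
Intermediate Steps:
D = -80 (D = 1 - 1*9² = 1 - 1*81 = 1 - 81 = -80)
E = -160 (E = -80*2 = -160)
N(O) = O
N(10) + E*119 = 10 - 160*119 = 10 - 19040 = -19030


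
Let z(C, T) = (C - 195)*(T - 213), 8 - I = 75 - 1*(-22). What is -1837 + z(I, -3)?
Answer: 59507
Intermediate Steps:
I = -89 (I = 8 - (75 - 1*(-22)) = 8 - (75 + 22) = 8 - 1*97 = 8 - 97 = -89)
z(C, T) = (-213 + T)*(-195 + C) (z(C, T) = (-195 + C)*(-213 + T) = (-213 + T)*(-195 + C))
-1837 + z(I, -3) = -1837 + (41535 - 213*(-89) - 195*(-3) - 89*(-3)) = -1837 + (41535 + 18957 + 585 + 267) = -1837 + 61344 = 59507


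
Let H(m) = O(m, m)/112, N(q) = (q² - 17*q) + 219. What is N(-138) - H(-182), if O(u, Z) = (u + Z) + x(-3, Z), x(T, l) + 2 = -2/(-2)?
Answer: 2420573/112 ≈ 21612.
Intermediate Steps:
x(T, l) = -1 (x(T, l) = -2 - 2/(-2) = -2 - 2*(-½) = -2 + 1 = -1)
O(u, Z) = -1 + Z + u (O(u, Z) = (u + Z) - 1 = (Z + u) - 1 = -1 + Z + u)
N(q) = 219 + q² - 17*q
H(m) = -1/112 + m/56 (H(m) = (-1 + m + m)/112 = (-1 + 2*m)*(1/112) = -1/112 + m/56)
N(-138) - H(-182) = (219 + (-138)² - 17*(-138)) - (-1/112 + (1/56)*(-182)) = (219 + 19044 + 2346) - (-1/112 - 13/4) = 21609 - 1*(-365/112) = 21609 + 365/112 = 2420573/112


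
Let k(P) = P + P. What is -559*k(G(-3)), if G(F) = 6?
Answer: -6708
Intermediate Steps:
k(P) = 2*P
-559*k(G(-3)) = -1118*6 = -559*12 = -6708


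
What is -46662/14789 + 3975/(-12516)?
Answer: -214269289/61699708 ≈ -3.4728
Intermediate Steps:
-46662/14789 + 3975/(-12516) = -46662*1/14789 + 3975*(-1/12516) = -46662/14789 - 1325/4172 = -214269289/61699708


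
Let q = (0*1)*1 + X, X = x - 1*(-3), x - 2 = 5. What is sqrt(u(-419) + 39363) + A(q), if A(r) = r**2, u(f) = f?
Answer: 100 + 4*sqrt(2434) ≈ 297.34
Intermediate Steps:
x = 7 (x = 2 + 5 = 7)
X = 10 (X = 7 - 1*(-3) = 7 + 3 = 10)
q = 10 (q = (0*1)*1 + 10 = 0*1 + 10 = 0 + 10 = 10)
sqrt(u(-419) + 39363) + A(q) = sqrt(-419 + 39363) + 10**2 = sqrt(38944) + 100 = 4*sqrt(2434) + 100 = 100 + 4*sqrt(2434)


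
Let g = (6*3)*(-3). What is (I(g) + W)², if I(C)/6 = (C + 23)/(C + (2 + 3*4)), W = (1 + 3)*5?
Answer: 243049/400 ≈ 607.62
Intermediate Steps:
g = -54 (g = 18*(-3) = -54)
W = 20 (W = 4*5 = 20)
I(C) = 6*(23 + C)/(14 + C) (I(C) = 6*((C + 23)/(C + (2 + 3*4))) = 6*((23 + C)/(C + (2 + 12))) = 6*((23 + C)/(C + 14)) = 6*((23 + C)/(14 + C)) = 6*(23 + C)/(14 + C))
(I(g) + W)² = (6*(23 - 54)/(14 - 54) + 20)² = (6*(-31)/(-40) + 20)² = (6*(-1/40)*(-31) + 20)² = (93/20 + 20)² = (493/20)² = 243049/400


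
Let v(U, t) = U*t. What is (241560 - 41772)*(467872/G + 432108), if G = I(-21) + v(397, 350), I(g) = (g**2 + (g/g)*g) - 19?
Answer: 12030264344246640/139351 ≈ 8.6331e+10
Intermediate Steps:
I(g) = -19 + g + g**2 (I(g) = (g**2 + 1*g) - 19 = (g**2 + g) - 19 = (g + g**2) - 19 = -19 + g + g**2)
G = 139351 (G = (-19 - 21 + (-21)**2) + 397*350 = (-19 - 21 + 441) + 138950 = 401 + 138950 = 139351)
(241560 - 41772)*(467872/G + 432108) = (241560 - 41772)*(467872/139351 + 432108) = 199788*(467872*(1/139351) + 432108) = 199788*(467872/139351 + 432108) = 199788*(60215149780/139351) = 12030264344246640/139351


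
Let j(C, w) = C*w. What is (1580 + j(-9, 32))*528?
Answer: 682176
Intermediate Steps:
(1580 + j(-9, 32))*528 = (1580 - 9*32)*528 = (1580 - 288)*528 = 1292*528 = 682176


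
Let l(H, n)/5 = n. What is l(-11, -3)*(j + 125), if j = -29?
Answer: -1440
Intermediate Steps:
l(H, n) = 5*n
l(-11, -3)*(j + 125) = (5*(-3))*(-29 + 125) = -15*96 = -1440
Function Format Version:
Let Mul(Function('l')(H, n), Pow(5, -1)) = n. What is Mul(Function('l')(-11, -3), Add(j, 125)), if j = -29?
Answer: -1440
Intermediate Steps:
Function('l')(H, n) = Mul(5, n)
Mul(Function('l')(-11, -3), Add(j, 125)) = Mul(Mul(5, -3), Add(-29, 125)) = Mul(-15, 96) = -1440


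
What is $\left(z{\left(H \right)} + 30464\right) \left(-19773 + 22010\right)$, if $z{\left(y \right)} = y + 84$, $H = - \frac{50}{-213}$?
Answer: $\frac{14555653438}{213} \approx 6.8336 \cdot 10^{7}$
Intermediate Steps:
$H = \frac{50}{213}$ ($H = \left(-50\right) \left(- \frac{1}{213}\right) = \frac{50}{213} \approx 0.23474$)
$z{\left(y \right)} = 84 + y$
$\left(z{\left(H \right)} + 30464\right) \left(-19773 + 22010\right) = \left(\left(84 + \frac{50}{213}\right) + 30464\right) \left(-19773 + 22010\right) = \left(\frac{17942}{213} + 30464\right) 2237 = \frac{6506774}{213} \cdot 2237 = \frac{14555653438}{213}$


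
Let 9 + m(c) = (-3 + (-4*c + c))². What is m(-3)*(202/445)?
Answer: 5454/445 ≈ 12.256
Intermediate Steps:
m(c) = -9 + (-3 - 3*c)² (m(c) = -9 + (-3 + (-4*c + c))² = -9 + (-3 - 3*c)²)
m(-3)*(202/445) = (9*(-3)*(2 - 3))*(202/445) = (9*(-3)*(-1))*(202*(1/445)) = 27*(202/445) = 5454/445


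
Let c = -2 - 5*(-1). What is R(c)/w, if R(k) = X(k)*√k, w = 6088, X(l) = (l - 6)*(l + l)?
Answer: -9*√3/3044 ≈ -0.0051210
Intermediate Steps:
X(l) = 2*l*(-6 + l) (X(l) = (-6 + l)*(2*l) = 2*l*(-6 + l))
c = 3 (c = -2 + 5 = 3)
R(k) = 2*k^(3/2)*(-6 + k) (R(k) = (2*k*(-6 + k))*√k = 2*k^(3/2)*(-6 + k))
R(c)/w = (2*3^(3/2)*(-6 + 3))/6088 = (2*(3*√3)*(-3))*(1/6088) = -18*√3*(1/6088) = -9*√3/3044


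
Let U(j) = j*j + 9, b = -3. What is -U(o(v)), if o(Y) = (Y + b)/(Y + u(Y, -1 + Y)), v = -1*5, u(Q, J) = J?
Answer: -1153/121 ≈ -9.5289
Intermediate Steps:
v = -5
o(Y) = (-3 + Y)/(-1 + 2*Y) (o(Y) = (Y - 3)/(Y + (-1 + Y)) = (-3 + Y)/(-1 + 2*Y))
U(j) = 9 + j² (U(j) = j² + 9 = 9 + j²)
-U(o(v)) = -(9 + ((-3 - 5)/(-1 + 2*(-5)))²) = -(9 + (-8/(-1 - 10))²) = -(9 + (-8/(-11))²) = -(9 + (-1/11*(-8))²) = -(9 + (8/11)²) = -(9 + 64/121) = -1*1153/121 = -1153/121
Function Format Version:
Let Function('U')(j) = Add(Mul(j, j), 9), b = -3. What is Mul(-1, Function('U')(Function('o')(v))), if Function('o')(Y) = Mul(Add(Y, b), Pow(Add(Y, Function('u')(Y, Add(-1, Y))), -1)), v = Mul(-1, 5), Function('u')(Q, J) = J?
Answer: Rational(-1153, 121) ≈ -9.5289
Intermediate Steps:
v = -5
Function('o')(Y) = Mul(Pow(Add(-1, Mul(2, Y)), -1), Add(-3, Y)) (Function('o')(Y) = Mul(Add(Y, -3), Pow(Add(Y, Add(-1, Y)), -1)) = Mul(Add(-3, Y), Pow(Add(-1, Mul(2, Y)), -1)) = Mul(Pow(Add(-1, Mul(2, Y)), -1), Add(-3, Y)))
Function('U')(j) = Add(9, Pow(j, 2)) (Function('U')(j) = Add(Pow(j, 2), 9) = Add(9, Pow(j, 2)))
Mul(-1, Function('U')(Function('o')(v))) = Mul(-1, Add(9, Pow(Mul(Pow(Add(-1, Mul(2, -5)), -1), Add(-3, -5)), 2))) = Mul(-1, Add(9, Pow(Mul(Pow(Add(-1, -10), -1), -8), 2))) = Mul(-1, Add(9, Pow(Mul(Pow(-11, -1), -8), 2))) = Mul(-1, Add(9, Pow(Mul(Rational(-1, 11), -8), 2))) = Mul(-1, Add(9, Pow(Rational(8, 11), 2))) = Mul(-1, Add(9, Rational(64, 121))) = Mul(-1, Rational(1153, 121)) = Rational(-1153, 121)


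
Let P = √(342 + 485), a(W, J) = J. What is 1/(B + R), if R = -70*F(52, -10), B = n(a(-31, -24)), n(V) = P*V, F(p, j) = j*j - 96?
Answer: 35/49744 - 3*√827/49744 ≈ -0.0010307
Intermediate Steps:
P = √827 ≈ 28.758
F(p, j) = -96 + j² (F(p, j) = j² - 96 = -96 + j²)
n(V) = V*√827 (n(V) = √827*V = V*√827)
B = -24*√827 ≈ -690.18
R = -280 (R = -70*(-96 + (-10)²) = -70*(-96 + 100) = -70*4 = -280)
1/(B + R) = 1/(-24*√827 - 280) = 1/(-280 - 24*√827)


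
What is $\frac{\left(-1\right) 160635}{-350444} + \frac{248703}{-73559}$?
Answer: $- \frac{75340324167}{25778310196} \approx -2.9226$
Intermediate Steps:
$\frac{\left(-1\right) 160635}{-350444} + \frac{248703}{-73559} = \left(-160635\right) \left(- \frac{1}{350444}\right) + 248703 \left(- \frac{1}{73559}\right) = \frac{160635}{350444} - \frac{248703}{73559} = - \frac{75340324167}{25778310196}$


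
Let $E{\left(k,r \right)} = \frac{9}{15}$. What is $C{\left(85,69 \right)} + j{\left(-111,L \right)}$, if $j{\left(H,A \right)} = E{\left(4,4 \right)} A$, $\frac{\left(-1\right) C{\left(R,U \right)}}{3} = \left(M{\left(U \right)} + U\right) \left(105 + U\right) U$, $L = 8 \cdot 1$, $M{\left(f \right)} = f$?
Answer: $- \frac{24852396}{5} \approx -4.9705 \cdot 10^{6}$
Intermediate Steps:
$L = 8$
$E{\left(k,r \right)} = \frac{3}{5}$ ($E{\left(k,r \right)} = 9 \cdot \frac{1}{15} = \frac{3}{5}$)
$C{\left(R,U \right)} = - 6 U^{2} \left(105 + U\right)$ ($C{\left(R,U \right)} = - 3 \left(U + U\right) \left(105 + U\right) U = - 3 \cdot 2 U \left(105 + U\right) U = - 3 \cdot 2 U^{2} \left(105 + U\right) = - 6 U^{2} \left(105 + U\right)$)
$j{\left(H,A \right)} = \frac{3 A}{5}$
$C{\left(85,69 \right)} + j{\left(-111,L \right)} = - 6 \cdot 69^{2} \left(105 + 69\right) + \frac{3}{5} \cdot 8 = \left(-6\right) 4761 \cdot 174 + \frac{24}{5} = -4970484 + \frac{24}{5} = - \frac{24852396}{5}$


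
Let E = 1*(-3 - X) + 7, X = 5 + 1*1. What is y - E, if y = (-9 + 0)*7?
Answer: -61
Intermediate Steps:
X = 6 (X = 5 + 1 = 6)
E = -2 (E = 1*(-3 - 1*6) + 7 = 1*(-3 - 6) + 7 = 1*(-9) + 7 = -9 + 7 = -2)
y = -63 (y = -9*7 = -63)
y - E = -63 - 1*(-2) = -63 + 2 = -61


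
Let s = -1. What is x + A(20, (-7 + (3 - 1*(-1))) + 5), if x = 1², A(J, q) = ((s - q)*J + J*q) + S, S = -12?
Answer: -31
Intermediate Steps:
A(J, q) = -12 + J*q + J*(-1 - q) (A(J, q) = ((-1 - q)*J + J*q) - 12 = (J*(-1 - q) + J*q) - 12 = (J*q + J*(-1 - q)) - 12 = -12 + J*q + J*(-1 - q))
x = 1
x + A(20, (-7 + (3 - 1*(-1))) + 5) = 1 + (-12 - 1*20) = 1 + (-12 - 20) = 1 - 32 = -31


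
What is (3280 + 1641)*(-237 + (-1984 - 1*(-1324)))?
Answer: -4414137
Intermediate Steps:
(3280 + 1641)*(-237 + (-1984 - 1*(-1324))) = 4921*(-237 + (-1984 + 1324)) = 4921*(-237 - 660) = 4921*(-897) = -4414137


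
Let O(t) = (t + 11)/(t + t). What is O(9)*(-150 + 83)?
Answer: -670/9 ≈ -74.444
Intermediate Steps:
O(t) = (11 + t)/(2*t) (O(t) = (11 + t)/((2*t)) = (11 + t)*(1/(2*t)) = (11 + t)/(2*t))
O(9)*(-150 + 83) = ((½)*(11 + 9)/9)*(-150 + 83) = ((½)*(⅑)*20)*(-67) = (10/9)*(-67) = -670/9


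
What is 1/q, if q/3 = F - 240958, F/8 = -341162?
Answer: -1/8910762 ≈ -1.1222e-7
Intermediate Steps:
F = -2729296 (F = 8*(-341162) = -2729296)
q = -8910762 (q = 3*(-2729296 - 240958) = 3*(-2970254) = -8910762)
1/q = 1/(-8910762) = -1/8910762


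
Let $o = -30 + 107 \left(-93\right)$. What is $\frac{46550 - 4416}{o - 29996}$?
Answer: $- \frac{42134}{39977} \approx -1.054$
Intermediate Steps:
$o = -9981$ ($o = -30 - 9951 = -9981$)
$\frac{46550 - 4416}{o - 29996} = \frac{46550 - 4416}{-9981 - 29996} = \frac{46550 - 4416}{-39977} = 42134 \left(- \frac{1}{39977}\right) = - \frac{42134}{39977}$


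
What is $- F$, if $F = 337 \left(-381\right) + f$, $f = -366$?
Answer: $128763$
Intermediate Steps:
$F = -128763$ ($F = 337 \left(-381\right) - 366 = -128397 - 366 = -128763$)
$- F = \left(-1\right) \left(-128763\right) = 128763$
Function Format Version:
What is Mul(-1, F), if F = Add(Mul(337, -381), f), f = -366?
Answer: 128763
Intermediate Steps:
F = -128763 (F = Add(Mul(337, -381), -366) = Add(-128397, -366) = -128763)
Mul(-1, F) = Mul(-1, -128763) = 128763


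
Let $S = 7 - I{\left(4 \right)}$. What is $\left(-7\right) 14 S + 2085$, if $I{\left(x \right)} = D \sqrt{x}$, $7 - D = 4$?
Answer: $1987$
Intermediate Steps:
$D = 3$ ($D = 7 - 4 = 3$)
$I{\left(x \right)} = 3 \sqrt{x}$
$S = 1$ ($S = 7 - 3 \sqrt{4} = 7 - 3 \cdot 2 = 7 - 6 = 1$)
$\left(-7\right) 14 S + 2085 = \left(-7\right) 14 \cdot 1 + 2085 = \left(-98\right) 1 + 2085 = -98 + 2085 = 1987$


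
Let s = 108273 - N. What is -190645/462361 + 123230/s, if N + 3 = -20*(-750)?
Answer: 19597071505/21563592318 ≈ 0.90880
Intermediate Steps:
N = 14997 (N = -3 - 20*(-750) = -3 + 15000 = 14997)
s = 93276 (s = 108273 - 1*14997 = 108273 - 14997 = 93276)
-190645/462361 + 123230/s = -190645/462361 + 123230/93276 = -190645*1/462361 + 123230*(1/93276) = -190645/462361 + 61615/46638 = 19597071505/21563592318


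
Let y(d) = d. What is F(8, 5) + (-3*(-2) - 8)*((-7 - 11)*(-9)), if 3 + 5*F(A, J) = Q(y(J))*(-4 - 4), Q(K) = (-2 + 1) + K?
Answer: -331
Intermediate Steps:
Q(K) = -1 + K
F(A, J) = 1 - 8*J/5 (F(A, J) = -⅗ + ((-1 + J)*(-4 - 4))/5 = -⅗ + ((-1 + J)*(-8))/5 = -⅗ + (8 - 8*J)/5 = -⅗ + (8/5 - 8*J/5) = 1 - 8*J/5)
F(8, 5) + (-3*(-2) - 8)*((-7 - 11)*(-9)) = (1 - 8/5*5) + (-3*(-2) - 8)*((-7 - 11)*(-9)) = (1 - 8) + (6 - 8)*(-18*(-9)) = -7 - 2*162 = -7 - 324 = -331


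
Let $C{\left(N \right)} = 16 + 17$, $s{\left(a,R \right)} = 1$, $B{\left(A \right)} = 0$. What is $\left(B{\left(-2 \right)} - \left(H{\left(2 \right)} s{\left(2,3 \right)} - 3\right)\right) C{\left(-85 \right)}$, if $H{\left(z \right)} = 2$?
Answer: $33$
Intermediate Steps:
$C{\left(N \right)} = 33$
$\left(B{\left(-2 \right)} - \left(H{\left(2 \right)} s{\left(2,3 \right)} - 3\right)\right) C{\left(-85 \right)} = \left(0 - \left(2 \cdot 1 - 3\right)\right) 33 = \left(0 - \left(2 - 3\right)\right) 33 = \left(0 - -1\right) 33 = \left(0 + 1\right) 33 = 1 \cdot 33 = 33$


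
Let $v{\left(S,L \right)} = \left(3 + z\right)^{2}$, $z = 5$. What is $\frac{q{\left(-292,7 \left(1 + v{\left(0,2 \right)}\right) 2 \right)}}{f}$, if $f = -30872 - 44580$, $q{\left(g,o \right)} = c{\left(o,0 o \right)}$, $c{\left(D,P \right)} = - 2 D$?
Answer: $\frac{35}{1451} \approx 0.024121$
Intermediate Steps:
$v{\left(S,L \right)} = 64$ ($v{\left(S,L \right)} = \left(3 + 5\right)^{2} = 8^{2} = 64$)
$q{\left(g,o \right)} = - 2 o$
$f = -75452$ ($f = -30872 - 44580 = -75452$)
$\frac{q{\left(-292,7 \left(1 + v{\left(0,2 \right)}\right) 2 \right)}}{f} = \frac{\left(-2\right) 7 \left(1 + 64\right) 2}{-75452} = - 2 \cdot 7 \cdot 65 \cdot 2 \left(- \frac{1}{75452}\right) = - 2 \cdot 455 \cdot 2 \left(- \frac{1}{75452}\right) = \left(-2\right) 910 \left(- \frac{1}{75452}\right) = \left(-1820\right) \left(- \frac{1}{75452}\right) = \frac{35}{1451}$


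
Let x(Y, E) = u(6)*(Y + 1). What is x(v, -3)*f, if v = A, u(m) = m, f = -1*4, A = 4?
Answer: -120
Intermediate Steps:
f = -4
v = 4
x(Y, E) = 6 + 6*Y (x(Y, E) = 6*(Y + 1) = 6*(1 + Y) = 6 + 6*Y)
x(v, -3)*f = (6 + 6*4)*(-4) = (6 + 24)*(-4) = 30*(-4) = -120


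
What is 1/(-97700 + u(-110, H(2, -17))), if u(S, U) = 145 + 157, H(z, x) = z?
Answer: -1/97398 ≈ -1.0267e-5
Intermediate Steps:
u(S, U) = 302
1/(-97700 + u(-110, H(2, -17))) = 1/(-97700 + 302) = 1/(-97398) = -1/97398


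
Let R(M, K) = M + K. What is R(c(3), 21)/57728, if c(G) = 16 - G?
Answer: 17/28864 ≈ 0.00058897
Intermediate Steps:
R(M, K) = K + M
R(c(3), 21)/57728 = (21 + (16 - 1*3))/57728 = (21 + (16 - 3))*(1/57728) = (21 + 13)*(1/57728) = 34*(1/57728) = 17/28864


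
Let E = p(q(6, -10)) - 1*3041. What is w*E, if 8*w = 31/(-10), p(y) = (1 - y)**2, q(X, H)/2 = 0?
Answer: 1178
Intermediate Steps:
q(X, H) = 0 (q(X, H) = 2*0 = 0)
w = -31/80 (w = (31/(-10))/8 = (31*(-1/10))/8 = (1/8)*(-31/10) = -31/80 ≈ -0.38750)
E = -3040 (E = (-1 + 0)**2 - 1*3041 = (-1)**2 - 3041 = 1 - 3041 = -3040)
w*E = -31/80*(-3040) = 1178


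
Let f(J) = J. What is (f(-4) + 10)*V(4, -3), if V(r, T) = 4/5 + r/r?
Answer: 54/5 ≈ 10.800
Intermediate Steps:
V(r, T) = 9/5 (V(r, T) = 4*(1/5) + 1 = 4/5 + 1 = 9/5)
(f(-4) + 10)*V(4, -3) = (-4 + 10)*(9/5) = 6*(9/5) = 54/5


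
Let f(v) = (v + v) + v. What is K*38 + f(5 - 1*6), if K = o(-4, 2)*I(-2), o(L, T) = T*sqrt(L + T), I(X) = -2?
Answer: -3 - 152*I*sqrt(2) ≈ -3.0 - 214.96*I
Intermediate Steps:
K = -4*I*sqrt(2) (K = (2*sqrt(-4 + 2))*(-2) = (2*sqrt(-2))*(-2) = (2*(I*sqrt(2)))*(-2) = (2*I*sqrt(2))*(-2) = -4*I*sqrt(2) ≈ -5.6569*I)
f(v) = 3*v (f(v) = 2*v + v = 3*v)
K*38 + f(5 - 1*6) = -4*I*sqrt(2)*38 + 3*(5 - 1*6) = -152*I*sqrt(2) + 3*(5 - 6) = -152*I*sqrt(2) + 3*(-1) = -152*I*sqrt(2) - 3 = -3 - 152*I*sqrt(2)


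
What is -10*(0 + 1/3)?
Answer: -10/3 ≈ -3.3333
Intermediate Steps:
-10*(0 + 1/3) = -10*(0 + ⅓) = -10*⅓ = -10/3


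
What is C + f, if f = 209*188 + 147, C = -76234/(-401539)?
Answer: 15836372855/401539 ≈ 39439.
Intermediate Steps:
C = 76234/401539 (C = -76234*(-1/401539) = 76234/401539 ≈ 0.18985)
f = 39439 (f = 39292 + 147 = 39439)
C + f = 76234/401539 + 39439 = 15836372855/401539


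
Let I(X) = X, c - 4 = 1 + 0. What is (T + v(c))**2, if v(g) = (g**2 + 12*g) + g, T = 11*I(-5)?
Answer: 1225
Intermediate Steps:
c = 5 (c = 4 + (1 + 0) = 4 + 1 = 5)
T = -55 (T = 11*(-5) = -55)
v(g) = g**2 + 13*g
(T + v(c))**2 = (-55 + 5*(13 + 5))**2 = (-55 + 5*18)**2 = (-55 + 90)**2 = 35**2 = 1225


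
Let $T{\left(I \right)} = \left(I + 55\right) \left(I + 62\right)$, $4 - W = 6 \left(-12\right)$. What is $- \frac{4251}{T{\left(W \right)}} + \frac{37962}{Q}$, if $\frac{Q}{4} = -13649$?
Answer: $- \frac{38265193}{41124437} \approx -0.93047$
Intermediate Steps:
$W = 76$ ($W = 4 - 6 \left(-12\right) = 4 - -72 = 4 + 72 = 76$)
$Q = -54596$ ($Q = 4 \left(-13649\right) = -54596$)
$T{\left(I \right)} = \left(55 + I\right) \left(62 + I\right)$
$- \frac{4251}{T{\left(W \right)}} + \frac{37962}{Q} = - \frac{4251}{3410 + 76^{2} + 117 \cdot 76} + \frac{37962}{-54596} = - \frac{4251}{3410 + 5776 + 8892} + 37962 \left(- \frac{1}{54596}\right) = - \frac{4251}{18078} - \frac{18981}{27298} = \left(-4251\right) \frac{1}{18078} - \frac{18981}{27298} = - \frac{1417}{6026} - \frac{18981}{27298} = - \frac{38265193}{41124437}$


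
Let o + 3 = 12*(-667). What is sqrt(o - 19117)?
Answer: 2*I*sqrt(6781) ≈ 164.69*I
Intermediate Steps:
o = -8007 (o = -3 + 12*(-667) = -3 - 8004 = -8007)
sqrt(o - 19117) = sqrt(-8007 - 19117) = sqrt(-27124) = 2*I*sqrt(6781)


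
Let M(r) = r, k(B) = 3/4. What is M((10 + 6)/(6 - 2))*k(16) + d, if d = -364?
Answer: -361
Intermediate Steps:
k(B) = ¾ (k(B) = 3*(¼) = ¾)
M((10 + 6)/(6 - 2))*k(16) + d = ((10 + 6)/(6 - 2))*(¾) - 364 = (16/4)*(¾) - 364 = (16*(¼))*(¾) - 364 = 4*(¾) - 364 = 3 - 364 = -361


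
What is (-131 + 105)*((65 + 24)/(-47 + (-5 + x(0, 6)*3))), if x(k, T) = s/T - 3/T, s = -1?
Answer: 1157/27 ≈ 42.852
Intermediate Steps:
x(k, T) = -4/T (x(k, T) = -1/T - 3/T = -4/T)
(-131 + 105)*((65 + 24)/(-47 + (-5 + x(0, 6)*3))) = (-131 + 105)*((65 + 24)/(-47 + (-5 - 4/6*3))) = -2314/(-47 + (-5 - 4*1/6*3)) = -2314/(-47 + (-5 - 2/3*3)) = -2314/(-47 + (-5 - 2)) = -2314/(-47 - 7) = -2314/(-54) = -2314*(-1)/54 = -26*(-89/54) = 1157/27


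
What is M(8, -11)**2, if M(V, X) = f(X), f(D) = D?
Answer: 121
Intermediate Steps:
M(V, X) = X
M(8, -11)**2 = (-11)**2 = 121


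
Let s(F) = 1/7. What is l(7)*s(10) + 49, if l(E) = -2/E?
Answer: 2399/49 ≈ 48.959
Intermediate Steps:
s(F) = ⅐
l(7)*s(10) + 49 = -2/7*(⅐) + 49 = -2*⅐*(⅐) + 49 = -2/7*⅐ + 49 = -2/49 + 49 = 2399/49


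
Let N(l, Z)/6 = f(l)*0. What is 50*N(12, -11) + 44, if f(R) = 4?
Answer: 44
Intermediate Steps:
N(l, Z) = 0 (N(l, Z) = 6*(4*0) = 6*0 = 0)
50*N(12, -11) + 44 = 50*0 + 44 = 0 + 44 = 44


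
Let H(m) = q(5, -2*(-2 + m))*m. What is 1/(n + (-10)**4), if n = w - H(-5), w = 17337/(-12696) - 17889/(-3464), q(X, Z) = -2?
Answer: 916228/9156598207 ≈ 0.00010006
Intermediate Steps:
w = 3480487/916228 (w = 17337*(-1/12696) - 17889*(-1/3464) = -5779/4232 + 17889/3464 = 3480487/916228 ≈ 3.7987)
H(m) = -2*m
n = -5681793/916228 (n = 3480487/916228 - (-2)*(-5) = 3480487/916228 - 1*10 = 3480487/916228 - 10 = -5681793/916228 ≈ -6.2013)
1/(n + (-10)**4) = 1/(-5681793/916228 + (-10)**4) = 1/(-5681793/916228 + 10000) = 1/(9156598207/916228) = 916228/9156598207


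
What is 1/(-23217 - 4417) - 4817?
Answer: -133112979/27634 ≈ -4817.0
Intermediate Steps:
1/(-23217 - 4417) - 4817 = 1/(-27634) - 4817 = -1/27634 - 4817 = -133112979/27634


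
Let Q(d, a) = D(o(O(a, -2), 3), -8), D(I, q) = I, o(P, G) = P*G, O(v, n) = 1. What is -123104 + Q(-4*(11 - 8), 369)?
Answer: -123101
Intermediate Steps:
o(P, G) = G*P
Q(d, a) = 3 (Q(d, a) = 3*1 = 3)
-123104 + Q(-4*(11 - 8), 369) = -123104 + 3 = -123101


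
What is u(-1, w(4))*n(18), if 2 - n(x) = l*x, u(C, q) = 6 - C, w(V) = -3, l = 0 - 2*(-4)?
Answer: -994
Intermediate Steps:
l = 8 (l = 0 + 8 = 8)
n(x) = 2 - 8*x
u(-1, w(4))*n(18) = (6 - 1*(-1))*(2 - 8*18) = (6 + 1)*(2 - 144) = 7*(-142) = -994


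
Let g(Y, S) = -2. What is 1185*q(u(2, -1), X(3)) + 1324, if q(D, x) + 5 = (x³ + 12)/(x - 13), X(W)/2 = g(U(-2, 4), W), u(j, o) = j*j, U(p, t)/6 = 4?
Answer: -16597/17 ≈ -976.29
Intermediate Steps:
U(p, t) = 24 (U(p, t) = 6*4 = 24)
u(j, o) = j²
X(W) = -4 (X(W) = 2*(-2) = -4)
q(D, x) = -5 + (12 + x³)/(-13 + x) (q(D, x) = -5 + (x³ + 12)/(x - 13) = -5 + (12 + x³)/(-13 + x))
1185*q(u(2, -1), X(3)) + 1324 = 1185*((77 + (-4)³ - 5*(-4))/(-13 - 4)) + 1324 = 1185*((77 - 64 + 20)/(-17)) + 1324 = 1185*(-1/17*33) + 1324 = 1185*(-33/17) + 1324 = -39105/17 + 1324 = -16597/17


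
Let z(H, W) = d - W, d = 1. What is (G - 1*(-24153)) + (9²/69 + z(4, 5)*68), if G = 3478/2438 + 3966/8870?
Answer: 129123490692/5406265 ≈ 23884.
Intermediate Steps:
z(H, W) = 1 - W
G = 10129742/5406265 (G = 3478*(1/2438) + 3966*(1/8870) = 1739/1219 + 1983/4435 = 10129742/5406265 ≈ 1.8737)
(G - 1*(-24153)) + (9²/69 + z(4, 5)*68) = (10129742/5406265 - 1*(-24153)) + (9²/69 + (1 - 1*5)*68) = (10129742/5406265 + 24153) + (81*(1/69) + (1 - 5)*68) = 130587648287/5406265 + (27/23 - 4*68) = 130587648287/5406265 + (27/23 - 272) = 130587648287/5406265 - 6229/23 = 129123490692/5406265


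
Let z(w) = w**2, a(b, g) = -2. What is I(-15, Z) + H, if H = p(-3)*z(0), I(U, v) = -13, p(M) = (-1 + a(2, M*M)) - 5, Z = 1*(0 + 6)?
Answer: -13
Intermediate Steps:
Z = 6 (Z = 1*6 = 6)
p(M) = -8 (p(M) = (-1 - 2) - 5 = -3 - 5 = -8)
H = 0 (H = -8*0**2 = -8*0 = 0)
I(-15, Z) + H = -13 + 0 = -13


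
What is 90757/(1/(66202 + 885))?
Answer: 6088614859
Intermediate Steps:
90757/(1/(66202 + 885)) = 90757/(1/67087) = 90757*67087 = 6088614859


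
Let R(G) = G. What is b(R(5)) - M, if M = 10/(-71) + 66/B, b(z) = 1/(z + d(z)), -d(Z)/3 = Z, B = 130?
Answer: -4309/9230 ≈ -0.46685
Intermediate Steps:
d(Z) = -3*Z
b(z) = -1/(2*z) (b(z) = 1/(z - 3*z) = 1/(-2*z) = -1/(2*z))
M = 1693/4615 (M = 10/(-71) + 66/130 = 10*(-1/71) + 66*(1/130) = -10/71 + 33/65 = 1693/4615 ≈ 0.36685)
b(R(5)) - M = -½/5 - 1*1693/4615 = -½*⅕ - 1693/4615 = -⅒ - 1693/4615 = -4309/9230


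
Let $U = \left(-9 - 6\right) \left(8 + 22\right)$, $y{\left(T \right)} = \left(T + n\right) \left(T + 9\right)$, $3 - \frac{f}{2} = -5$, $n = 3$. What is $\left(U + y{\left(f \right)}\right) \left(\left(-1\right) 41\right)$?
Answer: $-1025$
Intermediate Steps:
$f = 16$ ($f = 6 - -10 = 6 + 10 = 16$)
$y{\left(T \right)} = \left(3 + T\right) \left(9 + T\right)$ ($y{\left(T \right)} = \left(T + 3\right) \left(T + 9\right) = \left(3 + T\right) \left(9 + T\right)$)
$U = -450$ ($U = \left(-15\right) 30 = -450$)
$\left(U + y{\left(f \right)}\right) \left(\left(-1\right) 41\right) = \left(-450 + \left(27 + 16^{2} + 12 \cdot 16\right)\right) \left(\left(-1\right) 41\right) = \left(-450 + \left(27 + 256 + 192\right)\right) \left(-41\right) = \left(-450 + 475\right) \left(-41\right) = 25 \left(-41\right) = -1025$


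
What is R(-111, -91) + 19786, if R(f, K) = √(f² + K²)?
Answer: 19786 + √20602 ≈ 19930.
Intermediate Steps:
R(f, K) = √(K² + f²)
R(-111, -91) + 19786 = √((-91)² + (-111)²) + 19786 = √(8281 + 12321) + 19786 = √20602 + 19786 = 19786 + √20602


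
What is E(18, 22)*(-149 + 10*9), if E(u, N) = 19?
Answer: -1121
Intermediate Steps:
E(18, 22)*(-149 + 10*9) = 19*(-149 + 10*9) = 19*(-149 + 90) = 19*(-59) = -1121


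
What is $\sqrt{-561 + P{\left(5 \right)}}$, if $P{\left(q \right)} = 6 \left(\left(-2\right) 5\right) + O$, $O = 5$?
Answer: $2 i \sqrt{154} \approx 24.819 i$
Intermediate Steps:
$P{\left(q \right)} = -55$ ($P{\left(q \right)} = 6 \left(\left(-2\right) 5\right) + 5 = 6 \left(-10\right) + 5 = -60 + 5 = -55$)
$\sqrt{-561 + P{\left(5 \right)}} = \sqrt{-561 - 55} = \sqrt{-616} = 2 i \sqrt{154}$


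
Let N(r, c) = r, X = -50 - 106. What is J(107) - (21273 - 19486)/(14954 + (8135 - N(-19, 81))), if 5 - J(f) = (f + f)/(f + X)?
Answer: 10519009/1132292 ≈ 9.2900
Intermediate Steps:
X = -156
J(f) = 5 - 2*f/(-156 + f) (J(f) = 5 - (f + f)/(f - 156) = 5 - 2*f/(-156 + f))
J(107) - (21273 - 19486)/(14954 + (8135 - N(-19, 81))) = 3*(-260 + 107)/(-156 + 107) - (21273 - 19486)/(14954 + (8135 - 1*(-19))) = 3*(-153)/(-49) - 1787/(14954 + (8135 + 19)) = 3*(-1/49)*(-153) - 1787/(14954 + 8154) = 459/49 - 1787/23108 = 10519009/1132292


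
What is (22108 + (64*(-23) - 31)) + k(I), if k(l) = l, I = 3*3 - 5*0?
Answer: 20614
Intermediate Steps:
I = 9 (I = 9 + 0 = 9)
(22108 + (64*(-23) - 31)) + k(I) = (22108 + (64*(-23) - 31)) + 9 = (22108 + (-1472 - 31)) + 9 = (22108 - 1503) + 9 = 20605 + 9 = 20614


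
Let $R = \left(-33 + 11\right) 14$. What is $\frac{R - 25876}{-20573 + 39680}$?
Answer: $- \frac{8728}{6369} \approx -1.3704$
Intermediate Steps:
$R = -308$ ($R = \left(-22\right) 14 = -308$)
$\frac{R - 25876}{-20573 + 39680} = \frac{-308 - 25876}{-20573 + 39680} = - \frac{26184}{19107} = \left(-26184\right) \frac{1}{19107} = - \frac{8728}{6369}$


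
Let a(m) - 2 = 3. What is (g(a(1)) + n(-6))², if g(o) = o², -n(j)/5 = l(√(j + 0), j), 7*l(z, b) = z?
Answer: 30475/49 - 250*I*√6/7 ≈ 621.94 - 87.482*I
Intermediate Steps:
l(z, b) = z/7
n(j) = -5*√j/7 (n(j) = -5*√(j + 0)/7 = -5*√j/7)
a(m) = 5 (a(m) = 2 + 3 = 5)
(g(a(1)) + n(-6))² = (5² - 5*I*√6/7)² = (25 - 5*I*√6/7)²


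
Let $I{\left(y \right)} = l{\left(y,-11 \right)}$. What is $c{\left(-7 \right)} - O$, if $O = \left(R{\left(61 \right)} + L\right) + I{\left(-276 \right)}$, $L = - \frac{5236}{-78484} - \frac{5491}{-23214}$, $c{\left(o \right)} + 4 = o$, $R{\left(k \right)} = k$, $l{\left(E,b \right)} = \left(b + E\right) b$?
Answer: $- \frac{210127023109}{65068842} \approx -3229.3$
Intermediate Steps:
$l{\left(E,b \right)} = b \left(E + b\right)$ ($l{\left(E,b \right)} = \left(E + b\right) b = b \left(E + b\right)$)
$I{\left(y \right)} = 121 - 11 y$ ($I{\left(y \right)} = - 11 \left(y - 11\right) = - 11 \left(-11 + y\right) = 121 - 11 y$)
$c{\left(o \right)} = -4 + o$
$L = \frac{19732291}{65068842}$ ($L = \left(-5236\right) \left(- \frac{1}{78484}\right) - - \frac{5491}{23214} = \frac{187}{2803} + \frac{5491}{23214} = \frac{19732291}{65068842} \approx 0.30325$)
$O = \frac{209411265847}{65068842}$ ($O = \left(61 + \frac{19732291}{65068842}\right) + \left(121 - -3036\right) = \frac{3988931653}{65068842} + \left(121 + 3036\right) = \frac{3988931653}{65068842} + 3157 = \frac{209411265847}{65068842} \approx 3218.3$)
$c{\left(-7 \right)} - O = \left(-4 - 7\right) - \frac{209411265847}{65068842} = -11 - \frac{209411265847}{65068842} = - \frac{210127023109}{65068842}$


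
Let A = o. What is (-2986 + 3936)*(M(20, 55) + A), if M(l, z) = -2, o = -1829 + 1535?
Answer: -281200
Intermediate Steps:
o = -294
A = -294
(-2986 + 3936)*(M(20, 55) + A) = (-2986 + 3936)*(-2 - 294) = 950*(-296) = -281200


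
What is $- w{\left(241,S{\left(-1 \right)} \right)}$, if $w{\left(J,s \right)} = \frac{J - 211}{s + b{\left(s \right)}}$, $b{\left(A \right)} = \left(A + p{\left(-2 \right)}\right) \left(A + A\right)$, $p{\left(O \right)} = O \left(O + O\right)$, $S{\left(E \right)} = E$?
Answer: $2$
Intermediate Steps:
$p{\left(O \right)} = 2 O^{2}$ ($p{\left(O \right)} = O 2 O = 2 O^{2}$)
$b{\left(A \right)} = 2 A \left(8 + A\right)$ ($b{\left(A \right)} = \left(A + 2 \left(-2\right)^{2}\right) \left(A + A\right) = \left(A + 2 \cdot 4\right) 2 A = \left(A + 8\right) 2 A = \left(8 + A\right) 2 A = 2 A \left(8 + A\right)$)
$w{\left(J,s \right)} = \frac{-211 + J}{s + 2 s \left(8 + s\right)}$ ($w{\left(J,s \right)} = \frac{J - 211}{s + 2 s \left(8 + s\right)} = \frac{-211 + J}{s + 2 s \left(8 + s\right)}$)
$- w{\left(241,S{\left(-1 \right)} \right)} = - \frac{-211 + 241}{\left(-1\right) \left(17 + 2 \left(-1\right)\right)} = - \frac{\left(-1\right) 30}{17 - 2} = - \frac{\left(-1\right) 30}{15} = \left(-1\right) \left(-2\right) = 2$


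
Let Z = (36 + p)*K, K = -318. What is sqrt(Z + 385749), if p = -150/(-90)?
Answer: sqrt(373771) ≈ 611.37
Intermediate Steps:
p = 5/3 (p = -150*(-1/90) = 5/3 ≈ 1.6667)
Z = -11978 (Z = (36 + 5/3)*(-318) = (113/3)*(-318) = -11978)
sqrt(Z + 385749) = sqrt(-11978 + 385749) = sqrt(373771)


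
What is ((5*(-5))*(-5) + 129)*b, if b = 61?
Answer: 15494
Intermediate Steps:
((5*(-5))*(-5) + 129)*b = ((5*(-5))*(-5) + 129)*61 = (-25*(-5) + 129)*61 = (125 + 129)*61 = 254*61 = 15494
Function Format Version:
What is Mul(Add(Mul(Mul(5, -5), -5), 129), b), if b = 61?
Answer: 15494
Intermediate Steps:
Mul(Add(Mul(Mul(5, -5), -5), 129), b) = Mul(Add(Mul(Mul(5, -5), -5), 129), 61) = Mul(Add(Mul(-25, -5), 129), 61) = Mul(Add(125, 129), 61) = Mul(254, 61) = 15494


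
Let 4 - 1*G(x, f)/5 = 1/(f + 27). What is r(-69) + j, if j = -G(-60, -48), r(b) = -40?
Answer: -1265/21 ≈ -60.238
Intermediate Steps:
G(x, f) = 20 - 5/(27 + f) (G(x, f) = 20 - 5/(f + 27) = 20 - 5/(27 + f))
j = -425/21 (j = -5*(107 + 4*(-48))/(27 - 48) = -5*(107 - 192)/(-21) = -5*(-1)*(-85)/21 = -1*425/21 = -425/21 ≈ -20.238)
r(-69) + j = -40 - 425/21 = -1265/21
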